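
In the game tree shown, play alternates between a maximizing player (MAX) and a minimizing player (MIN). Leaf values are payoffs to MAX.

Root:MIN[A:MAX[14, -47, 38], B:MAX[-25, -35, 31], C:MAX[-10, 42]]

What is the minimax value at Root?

31

A (MAX): max(14, -47, 38) = 38
B (MAX): max(-25, -35, 31) = 31
C (MAX): max(-10, 42) = 42
Root (MIN): min(38, 31, 42) = 31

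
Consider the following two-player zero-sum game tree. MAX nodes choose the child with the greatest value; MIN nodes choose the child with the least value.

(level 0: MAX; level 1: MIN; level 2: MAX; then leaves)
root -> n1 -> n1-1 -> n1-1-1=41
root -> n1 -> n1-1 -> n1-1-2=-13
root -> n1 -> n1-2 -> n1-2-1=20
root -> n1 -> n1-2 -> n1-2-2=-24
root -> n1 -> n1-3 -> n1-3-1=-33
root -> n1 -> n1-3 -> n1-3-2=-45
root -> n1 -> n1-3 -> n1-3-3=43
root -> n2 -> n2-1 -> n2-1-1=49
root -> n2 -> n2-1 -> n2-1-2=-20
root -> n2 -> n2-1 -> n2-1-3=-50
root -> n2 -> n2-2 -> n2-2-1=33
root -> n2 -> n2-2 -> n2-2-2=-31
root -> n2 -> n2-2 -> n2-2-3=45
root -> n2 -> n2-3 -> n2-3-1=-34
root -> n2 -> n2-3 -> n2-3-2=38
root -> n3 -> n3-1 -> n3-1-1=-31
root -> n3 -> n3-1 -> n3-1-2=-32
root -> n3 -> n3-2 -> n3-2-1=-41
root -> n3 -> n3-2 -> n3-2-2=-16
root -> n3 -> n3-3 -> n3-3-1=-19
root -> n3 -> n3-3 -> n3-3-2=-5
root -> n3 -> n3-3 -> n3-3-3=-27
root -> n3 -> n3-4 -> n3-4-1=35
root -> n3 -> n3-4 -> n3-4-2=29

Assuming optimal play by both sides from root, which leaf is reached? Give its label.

n1-1 (MAX): max(41, -13) = 41
n1-2 (MAX): max(20, -24) = 20
n1-3 (MAX): max(-33, -45, 43) = 43
n1 (MIN): min(41, 20, 43) = 20
n2-1 (MAX): max(49, -20, -50) = 49
n2-2 (MAX): max(33, -31, 45) = 45
n2-3 (MAX): max(-34, 38) = 38
n2 (MIN): min(49, 45, 38) = 38
n3-1 (MAX): max(-31, -32) = -31
n3-2 (MAX): max(-41, -16) = -16
n3-3 (MAX): max(-19, -5, -27) = -5
n3-4 (MAX): max(35, 29) = 35
n3 (MIN): min(-31, -16, -5, 35) = -31
root (MAX): max(20, 38, -31) = 38
At root, MAX picks n2 (highest: 38).
At n2, MIN picks n2-3 (lowest: 38).
At n2-3, MAX picks n2-3-2 (highest: 38).
Terminal value 38.

n2-3-2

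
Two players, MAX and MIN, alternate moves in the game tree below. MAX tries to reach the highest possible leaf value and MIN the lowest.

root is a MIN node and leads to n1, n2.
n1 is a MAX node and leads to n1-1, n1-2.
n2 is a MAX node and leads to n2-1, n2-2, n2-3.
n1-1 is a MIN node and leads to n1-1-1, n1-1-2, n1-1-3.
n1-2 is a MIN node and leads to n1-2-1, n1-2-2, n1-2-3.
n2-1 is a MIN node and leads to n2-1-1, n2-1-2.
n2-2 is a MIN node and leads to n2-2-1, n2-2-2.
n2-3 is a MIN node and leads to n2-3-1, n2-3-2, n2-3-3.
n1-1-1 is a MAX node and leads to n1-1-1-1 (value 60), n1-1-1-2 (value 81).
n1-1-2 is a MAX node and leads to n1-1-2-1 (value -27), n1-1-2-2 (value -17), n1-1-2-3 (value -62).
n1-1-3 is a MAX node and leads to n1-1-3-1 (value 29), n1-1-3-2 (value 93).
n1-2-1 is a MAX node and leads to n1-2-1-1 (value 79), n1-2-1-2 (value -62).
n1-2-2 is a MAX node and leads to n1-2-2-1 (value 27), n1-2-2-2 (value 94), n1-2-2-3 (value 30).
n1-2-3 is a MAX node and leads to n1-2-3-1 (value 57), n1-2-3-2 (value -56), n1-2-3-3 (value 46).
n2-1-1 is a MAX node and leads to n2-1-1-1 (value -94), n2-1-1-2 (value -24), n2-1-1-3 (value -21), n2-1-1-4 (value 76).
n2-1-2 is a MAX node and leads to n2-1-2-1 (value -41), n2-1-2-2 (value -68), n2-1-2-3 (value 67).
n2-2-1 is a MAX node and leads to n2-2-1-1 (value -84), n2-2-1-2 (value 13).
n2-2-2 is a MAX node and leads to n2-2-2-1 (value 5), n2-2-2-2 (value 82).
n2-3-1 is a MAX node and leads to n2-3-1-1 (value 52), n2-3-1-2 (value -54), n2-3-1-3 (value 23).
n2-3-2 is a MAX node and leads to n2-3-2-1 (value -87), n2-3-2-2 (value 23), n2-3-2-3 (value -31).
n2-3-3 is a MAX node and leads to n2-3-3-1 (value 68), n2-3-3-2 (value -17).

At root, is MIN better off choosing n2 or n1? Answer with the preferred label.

n1

n2-1-1 (MAX): max(-94, -24, -21, 76) = 76
n2-1-2 (MAX): max(-41, -68, 67) = 67
n2-1 (MIN): min(76, 67) = 67
n2-2-1 (MAX): max(-84, 13) = 13
n2-2-2 (MAX): max(5, 82) = 82
n2-2 (MIN): min(13, 82) = 13
n2-3-1 (MAX): max(52, -54, 23) = 52
n2-3-2 (MAX): max(-87, 23, -31) = 23
n2-3-3 (MAX): max(68, -17) = 68
n2-3 (MIN): min(52, 23, 68) = 23
n2 (MAX): max(67, 13, 23) = 67
n1-1-1 (MAX): max(60, 81) = 81
n1-1-2 (MAX): max(-27, -17, -62) = -17
n1-1-3 (MAX): max(29, 93) = 93
n1-1 (MIN): min(81, -17, 93) = -17
n1-2-1 (MAX): max(79, -62) = 79
n1-2-2 (MAX): max(27, 94, 30) = 94
n1-2-3 (MAX): max(57, -56, 46) = 57
n1-2 (MIN): min(79, 94, 57) = 57
n1 (MAX): max(-17, 57) = 57
MIN prefers the lower value; n2=67, n1=57. n1 is better since 57 < 67.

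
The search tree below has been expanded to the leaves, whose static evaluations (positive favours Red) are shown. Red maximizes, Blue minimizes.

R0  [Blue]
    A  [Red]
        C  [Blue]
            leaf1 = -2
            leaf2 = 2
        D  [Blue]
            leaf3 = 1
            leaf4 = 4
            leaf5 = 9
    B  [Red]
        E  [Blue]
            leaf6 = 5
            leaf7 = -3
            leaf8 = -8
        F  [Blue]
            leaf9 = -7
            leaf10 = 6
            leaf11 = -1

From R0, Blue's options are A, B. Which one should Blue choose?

B

C (Blue): min(-2, 2) = -2
D (Blue): min(1, 4, 9) = 1
A (Red): max(-2, 1) = 1
E (Blue): min(5, -3, -8) = -8
F (Blue): min(-7, 6, -1) = -7
B (Red): max(-8, -7) = -7
R0 (Blue): min(1, -7) = -7
Blue at R0 wants the lowest of {A=1, B=-7}, so chooses B.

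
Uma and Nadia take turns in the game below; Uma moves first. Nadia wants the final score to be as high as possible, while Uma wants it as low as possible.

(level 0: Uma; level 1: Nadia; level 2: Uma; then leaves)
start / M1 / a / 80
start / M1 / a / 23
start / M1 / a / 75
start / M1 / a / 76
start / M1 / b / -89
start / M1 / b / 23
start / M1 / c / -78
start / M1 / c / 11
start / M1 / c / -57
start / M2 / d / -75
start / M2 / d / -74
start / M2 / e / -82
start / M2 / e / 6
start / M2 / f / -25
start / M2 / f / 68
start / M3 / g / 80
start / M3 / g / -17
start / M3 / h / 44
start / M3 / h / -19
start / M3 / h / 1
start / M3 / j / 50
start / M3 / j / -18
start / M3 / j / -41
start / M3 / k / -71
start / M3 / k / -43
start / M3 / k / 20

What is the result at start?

a (Uma): min(80, 23, 75, 76) = 23
b (Uma): min(-89, 23) = -89
c (Uma): min(-78, 11, -57) = -78
M1 (Nadia): max(23, -89, -78) = 23
d (Uma): min(-75, -74) = -75
e (Uma): min(-82, 6) = -82
f (Uma): min(-25, 68) = -25
M2 (Nadia): max(-75, -82, -25) = -25
g (Uma): min(80, -17) = -17
h (Uma): min(44, -19, 1) = -19
j (Uma): min(50, -18, -41) = -41
k (Uma): min(-71, -43, 20) = -71
M3 (Nadia): max(-17, -19, -41, -71) = -17
start (Uma): min(23, -25, -17) = -25

-25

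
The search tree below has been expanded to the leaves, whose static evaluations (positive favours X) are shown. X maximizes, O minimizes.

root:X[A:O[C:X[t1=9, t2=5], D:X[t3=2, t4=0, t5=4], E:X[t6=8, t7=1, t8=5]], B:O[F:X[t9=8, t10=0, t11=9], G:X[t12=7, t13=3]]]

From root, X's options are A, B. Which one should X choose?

B

C (X): max(9, 5) = 9
D (X): max(2, 0, 4) = 4
E (X): max(8, 1, 5) = 8
A (O): min(9, 4, 8) = 4
F (X): max(8, 0, 9) = 9
G (X): max(7, 3) = 7
B (O): min(9, 7) = 7
root (X): max(4, 7) = 7
X at root wants the highest of {A=4, B=7}, so chooses B.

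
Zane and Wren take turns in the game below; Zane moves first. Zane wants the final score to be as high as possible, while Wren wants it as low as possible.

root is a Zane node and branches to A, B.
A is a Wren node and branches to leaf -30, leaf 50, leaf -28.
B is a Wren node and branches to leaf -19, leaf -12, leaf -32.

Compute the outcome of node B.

-32

B (Wren): min(-19, -12, -32) = -32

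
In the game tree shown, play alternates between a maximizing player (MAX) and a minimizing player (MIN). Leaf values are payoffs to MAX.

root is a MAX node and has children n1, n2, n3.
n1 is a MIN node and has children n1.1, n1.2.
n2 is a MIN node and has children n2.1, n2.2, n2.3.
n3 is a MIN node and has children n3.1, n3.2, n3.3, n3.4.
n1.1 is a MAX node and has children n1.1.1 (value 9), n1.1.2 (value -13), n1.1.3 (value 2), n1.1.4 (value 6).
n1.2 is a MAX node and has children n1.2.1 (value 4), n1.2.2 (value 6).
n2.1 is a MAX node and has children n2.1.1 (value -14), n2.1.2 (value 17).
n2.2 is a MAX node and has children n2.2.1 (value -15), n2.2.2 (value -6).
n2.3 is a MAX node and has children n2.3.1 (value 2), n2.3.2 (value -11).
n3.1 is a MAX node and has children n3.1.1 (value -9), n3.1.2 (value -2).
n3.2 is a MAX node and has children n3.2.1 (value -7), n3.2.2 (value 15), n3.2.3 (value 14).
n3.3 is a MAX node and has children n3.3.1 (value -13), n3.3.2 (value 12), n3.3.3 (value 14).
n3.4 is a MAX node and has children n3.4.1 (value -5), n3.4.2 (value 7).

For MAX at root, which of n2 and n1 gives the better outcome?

n1

n2.1 (MAX): max(-14, 17) = 17
n2.2 (MAX): max(-15, -6) = -6
n2.3 (MAX): max(2, -11) = 2
n2 (MIN): min(17, -6, 2) = -6
n1.1 (MAX): max(9, -13, 2, 6) = 9
n1.2 (MAX): max(4, 6) = 6
n1 (MIN): min(9, 6) = 6
MAX prefers the higher value; n2=-6, n1=6. n1 is better since 6 > -6.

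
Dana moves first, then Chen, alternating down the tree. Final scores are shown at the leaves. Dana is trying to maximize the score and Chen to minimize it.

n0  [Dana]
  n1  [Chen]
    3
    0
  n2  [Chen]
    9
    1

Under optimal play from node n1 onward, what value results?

n1 (Chen): min(3, 0) = 0

0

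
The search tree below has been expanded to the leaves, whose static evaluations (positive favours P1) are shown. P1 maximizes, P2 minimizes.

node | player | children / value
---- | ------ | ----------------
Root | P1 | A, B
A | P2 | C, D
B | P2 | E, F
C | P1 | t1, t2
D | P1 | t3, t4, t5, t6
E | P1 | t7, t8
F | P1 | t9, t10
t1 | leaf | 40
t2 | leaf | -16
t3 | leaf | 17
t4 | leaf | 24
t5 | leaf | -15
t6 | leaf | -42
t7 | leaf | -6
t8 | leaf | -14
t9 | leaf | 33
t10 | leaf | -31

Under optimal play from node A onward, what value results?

24

C (P1): max(40, -16) = 40
D (P1): max(17, 24, -15, -42) = 24
A (P2): min(40, 24) = 24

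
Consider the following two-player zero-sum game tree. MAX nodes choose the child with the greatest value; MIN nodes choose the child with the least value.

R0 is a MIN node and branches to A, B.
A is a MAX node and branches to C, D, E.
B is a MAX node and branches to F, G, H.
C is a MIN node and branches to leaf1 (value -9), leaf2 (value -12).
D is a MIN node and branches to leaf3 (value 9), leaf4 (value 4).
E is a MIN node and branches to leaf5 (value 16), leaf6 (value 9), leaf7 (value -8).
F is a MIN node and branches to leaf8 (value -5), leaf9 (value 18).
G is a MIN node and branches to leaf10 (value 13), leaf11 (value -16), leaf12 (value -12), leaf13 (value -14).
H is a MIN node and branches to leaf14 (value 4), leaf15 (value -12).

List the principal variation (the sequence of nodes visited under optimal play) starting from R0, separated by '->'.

C (MIN): min(-9, -12) = -12
D (MIN): min(9, 4) = 4
E (MIN): min(16, 9, -8) = -8
A (MAX): max(-12, 4, -8) = 4
F (MIN): min(-5, 18) = -5
G (MIN): min(13, -16, -12, -14) = -16
H (MIN): min(4, -12) = -12
B (MAX): max(-5, -16, -12) = -5
R0 (MIN): min(4, -5) = -5
At R0, MIN picks B (lowest: -5).
At B, MAX picks F (highest: -5).
At F, MIN picks leaf8 (lowest: -5).
Terminal value -5.

R0 -> B -> F -> leaf8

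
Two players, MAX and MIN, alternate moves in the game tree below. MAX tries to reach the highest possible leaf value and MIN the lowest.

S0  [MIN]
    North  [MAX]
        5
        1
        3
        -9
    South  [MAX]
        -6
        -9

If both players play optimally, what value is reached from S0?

-6

North (MAX): max(5, 1, 3, -9) = 5
South (MAX): max(-6, -9) = -6
S0 (MIN): min(5, -6) = -6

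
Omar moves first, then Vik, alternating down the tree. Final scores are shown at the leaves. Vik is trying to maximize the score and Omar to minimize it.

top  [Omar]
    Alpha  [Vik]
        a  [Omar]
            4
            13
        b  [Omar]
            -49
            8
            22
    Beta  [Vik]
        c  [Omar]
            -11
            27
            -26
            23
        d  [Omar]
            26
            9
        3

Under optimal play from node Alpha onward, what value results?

4

a (Omar): min(4, 13) = 4
b (Omar): min(-49, 8, 22) = -49
Alpha (Vik): max(4, -49) = 4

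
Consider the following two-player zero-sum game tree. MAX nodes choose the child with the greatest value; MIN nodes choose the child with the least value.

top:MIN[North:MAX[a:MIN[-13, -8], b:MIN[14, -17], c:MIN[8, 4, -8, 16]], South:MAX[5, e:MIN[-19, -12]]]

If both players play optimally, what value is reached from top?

a (MIN): min(-13, -8) = -13
b (MIN): min(14, -17) = -17
c (MIN): min(8, 4, -8, 16) = -8
North (MAX): max(-13, -17, -8) = -8
e (MIN): min(-19, -12) = -19
South (MAX): max(5, -19) = 5
top (MIN): min(-8, 5) = -8

-8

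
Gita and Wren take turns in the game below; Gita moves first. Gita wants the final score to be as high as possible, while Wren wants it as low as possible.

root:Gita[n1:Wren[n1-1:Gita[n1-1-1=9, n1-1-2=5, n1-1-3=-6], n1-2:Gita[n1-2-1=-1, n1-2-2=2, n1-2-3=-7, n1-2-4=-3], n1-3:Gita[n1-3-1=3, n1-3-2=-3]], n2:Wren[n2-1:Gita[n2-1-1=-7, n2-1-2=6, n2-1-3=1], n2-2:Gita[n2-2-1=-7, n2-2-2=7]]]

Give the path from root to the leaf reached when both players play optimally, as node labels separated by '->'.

root -> n2 -> n2-1 -> n2-1-2

n1-1 (Gita): max(9, 5, -6) = 9
n1-2 (Gita): max(-1, 2, -7, -3) = 2
n1-3 (Gita): max(3, -3) = 3
n1 (Wren): min(9, 2, 3) = 2
n2-1 (Gita): max(-7, 6, 1) = 6
n2-2 (Gita): max(-7, 7) = 7
n2 (Wren): min(6, 7) = 6
root (Gita): max(2, 6) = 6
At root, Gita picks n2 (highest: 6).
At n2, Wren picks n2-1 (lowest: 6).
At n2-1, Gita picks n2-1-2 (highest: 6).
Terminal value 6.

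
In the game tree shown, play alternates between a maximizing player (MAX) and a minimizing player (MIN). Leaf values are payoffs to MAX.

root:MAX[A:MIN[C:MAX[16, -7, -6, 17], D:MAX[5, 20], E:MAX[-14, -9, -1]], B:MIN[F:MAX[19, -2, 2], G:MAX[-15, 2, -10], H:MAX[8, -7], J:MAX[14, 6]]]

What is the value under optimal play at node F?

F (MAX): max(19, -2, 2) = 19

19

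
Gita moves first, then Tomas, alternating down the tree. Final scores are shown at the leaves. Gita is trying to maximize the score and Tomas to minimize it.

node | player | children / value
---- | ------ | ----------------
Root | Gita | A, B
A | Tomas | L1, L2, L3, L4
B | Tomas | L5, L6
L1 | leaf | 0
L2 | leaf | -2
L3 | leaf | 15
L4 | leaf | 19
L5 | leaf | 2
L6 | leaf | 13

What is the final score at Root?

2

A (Tomas): min(0, -2, 15, 19) = -2
B (Tomas): min(2, 13) = 2
Root (Gita): max(-2, 2) = 2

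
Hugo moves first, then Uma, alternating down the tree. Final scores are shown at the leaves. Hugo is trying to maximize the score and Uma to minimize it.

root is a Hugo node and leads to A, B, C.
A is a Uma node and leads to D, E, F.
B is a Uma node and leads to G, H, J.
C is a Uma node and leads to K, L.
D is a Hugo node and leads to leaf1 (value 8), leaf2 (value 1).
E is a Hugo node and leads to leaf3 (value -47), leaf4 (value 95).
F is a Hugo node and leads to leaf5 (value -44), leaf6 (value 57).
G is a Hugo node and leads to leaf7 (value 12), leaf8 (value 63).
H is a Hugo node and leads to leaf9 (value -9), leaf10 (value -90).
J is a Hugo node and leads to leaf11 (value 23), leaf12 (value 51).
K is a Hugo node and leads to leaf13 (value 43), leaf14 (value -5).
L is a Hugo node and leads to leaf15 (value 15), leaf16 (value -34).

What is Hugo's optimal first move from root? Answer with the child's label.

C

D (Hugo): max(8, 1) = 8
E (Hugo): max(-47, 95) = 95
F (Hugo): max(-44, 57) = 57
A (Uma): min(8, 95, 57) = 8
G (Hugo): max(12, 63) = 63
H (Hugo): max(-9, -90) = -9
J (Hugo): max(23, 51) = 51
B (Uma): min(63, -9, 51) = -9
K (Hugo): max(43, -5) = 43
L (Hugo): max(15, -34) = 15
C (Uma): min(43, 15) = 15
root (Hugo): max(8, -9, 15) = 15
Hugo at root wants the highest of {A=8, B=-9, C=15}, so chooses C.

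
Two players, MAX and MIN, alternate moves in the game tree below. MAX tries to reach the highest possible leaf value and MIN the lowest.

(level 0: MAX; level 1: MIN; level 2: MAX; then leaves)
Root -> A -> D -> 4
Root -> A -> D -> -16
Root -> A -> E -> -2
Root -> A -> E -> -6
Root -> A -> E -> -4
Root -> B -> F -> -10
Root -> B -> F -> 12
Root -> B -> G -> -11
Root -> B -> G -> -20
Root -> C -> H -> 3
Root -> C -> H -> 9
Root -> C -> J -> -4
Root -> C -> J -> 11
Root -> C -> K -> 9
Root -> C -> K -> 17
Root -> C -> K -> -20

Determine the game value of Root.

9

D (MAX): max(4, -16) = 4
E (MAX): max(-2, -6, -4) = -2
A (MIN): min(4, -2) = -2
F (MAX): max(-10, 12) = 12
G (MAX): max(-11, -20) = -11
B (MIN): min(12, -11) = -11
H (MAX): max(3, 9) = 9
J (MAX): max(-4, 11) = 11
K (MAX): max(9, 17, -20) = 17
C (MIN): min(9, 11, 17) = 9
Root (MAX): max(-2, -11, 9) = 9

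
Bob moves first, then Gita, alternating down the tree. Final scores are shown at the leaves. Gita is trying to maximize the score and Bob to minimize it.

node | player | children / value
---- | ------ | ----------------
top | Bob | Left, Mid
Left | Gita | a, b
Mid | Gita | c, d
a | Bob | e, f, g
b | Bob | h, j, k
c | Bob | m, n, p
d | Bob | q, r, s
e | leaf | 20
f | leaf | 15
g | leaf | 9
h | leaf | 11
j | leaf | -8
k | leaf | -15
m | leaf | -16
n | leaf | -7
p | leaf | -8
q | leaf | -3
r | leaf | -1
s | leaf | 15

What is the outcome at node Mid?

c (Bob): min(-16, -7, -8) = -16
d (Bob): min(-3, -1, 15) = -3
Mid (Gita): max(-16, -3) = -3

-3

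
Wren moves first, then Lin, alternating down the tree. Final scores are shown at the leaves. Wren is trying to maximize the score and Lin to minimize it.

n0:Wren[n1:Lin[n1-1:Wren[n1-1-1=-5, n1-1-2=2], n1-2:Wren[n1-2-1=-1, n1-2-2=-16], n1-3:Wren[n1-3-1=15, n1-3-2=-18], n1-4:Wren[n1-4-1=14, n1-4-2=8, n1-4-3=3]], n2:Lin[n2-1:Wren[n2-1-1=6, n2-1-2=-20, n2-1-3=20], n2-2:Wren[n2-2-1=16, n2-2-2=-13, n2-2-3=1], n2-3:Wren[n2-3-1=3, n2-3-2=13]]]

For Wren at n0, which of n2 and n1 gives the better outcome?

n2-1 (Wren): max(6, -20, 20) = 20
n2-2 (Wren): max(16, -13, 1) = 16
n2-3 (Wren): max(3, 13) = 13
n2 (Lin): min(20, 16, 13) = 13
n1-1 (Wren): max(-5, 2) = 2
n1-2 (Wren): max(-1, -16) = -1
n1-3 (Wren): max(15, -18) = 15
n1-4 (Wren): max(14, 8, 3) = 14
n1 (Lin): min(2, -1, 15, 14) = -1
Wren prefers the higher value; n2=13, n1=-1. n2 is better since 13 > -1.

n2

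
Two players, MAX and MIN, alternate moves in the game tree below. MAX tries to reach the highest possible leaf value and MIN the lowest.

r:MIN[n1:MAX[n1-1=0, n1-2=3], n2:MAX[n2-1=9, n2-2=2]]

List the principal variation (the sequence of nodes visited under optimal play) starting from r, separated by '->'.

r -> n1 -> n1-2

n1 (MAX): max(0, 3) = 3
n2 (MAX): max(9, 2) = 9
r (MIN): min(3, 9) = 3
At r, MIN picks n1 (lowest: 3).
At n1, MAX picks n1-2 (highest: 3).
Terminal value 3.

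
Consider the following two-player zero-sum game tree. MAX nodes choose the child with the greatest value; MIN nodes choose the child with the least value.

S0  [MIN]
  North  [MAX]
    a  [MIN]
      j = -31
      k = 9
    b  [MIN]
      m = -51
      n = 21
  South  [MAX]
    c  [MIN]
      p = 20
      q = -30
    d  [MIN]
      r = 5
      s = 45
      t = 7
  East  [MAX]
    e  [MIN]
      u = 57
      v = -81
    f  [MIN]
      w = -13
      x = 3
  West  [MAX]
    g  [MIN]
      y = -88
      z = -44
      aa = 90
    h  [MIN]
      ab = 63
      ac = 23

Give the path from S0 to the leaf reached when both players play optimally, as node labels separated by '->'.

S0 -> North -> a -> j

a (MIN): min(-31, 9) = -31
b (MIN): min(-51, 21) = -51
North (MAX): max(-31, -51) = -31
c (MIN): min(20, -30) = -30
d (MIN): min(5, 45, 7) = 5
South (MAX): max(-30, 5) = 5
e (MIN): min(57, -81) = -81
f (MIN): min(-13, 3) = -13
East (MAX): max(-81, -13) = -13
g (MIN): min(-88, -44, 90) = -88
h (MIN): min(63, 23) = 23
West (MAX): max(-88, 23) = 23
S0 (MIN): min(-31, 5, -13, 23) = -31
At S0, MIN picks North (lowest: -31).
At North, MAX picks a (highest: -31).
At a, MIN picks j (lowest: -31).
Terminal value -31.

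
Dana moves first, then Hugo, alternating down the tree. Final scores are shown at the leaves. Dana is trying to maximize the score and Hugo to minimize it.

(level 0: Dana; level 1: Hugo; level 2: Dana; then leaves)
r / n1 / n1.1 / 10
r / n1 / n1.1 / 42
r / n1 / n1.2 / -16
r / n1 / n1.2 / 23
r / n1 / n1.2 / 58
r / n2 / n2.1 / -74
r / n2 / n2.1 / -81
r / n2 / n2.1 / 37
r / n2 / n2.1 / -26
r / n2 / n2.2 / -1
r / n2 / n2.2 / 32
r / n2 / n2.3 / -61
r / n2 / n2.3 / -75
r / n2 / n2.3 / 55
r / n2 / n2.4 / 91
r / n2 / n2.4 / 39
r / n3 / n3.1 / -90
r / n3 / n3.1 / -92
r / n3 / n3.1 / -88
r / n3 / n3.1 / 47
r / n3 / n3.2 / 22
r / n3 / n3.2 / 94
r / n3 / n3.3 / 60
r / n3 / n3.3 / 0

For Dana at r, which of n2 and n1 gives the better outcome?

n1

n2.1 (Dana): max(-74, -81, 37, -26) = 37
n2.2 (Dana): max(-1, 32) = 32
n2.3 (Dana): max(-61, -75, 55) = 55
n2.4 (Dana): max(91, 39) = 91
n2 (Hugo): min(37, 32, 55, 91) = 32
n1.1 (Dana): max(10, 42) = 42
n1.2 (Dana): max(-16, 23, 58) = 58
n1 (Hugo): min(42, 58) = 42
Dana prefers the higher value; n2=32, n1=42. n1 is better since 42 > 32.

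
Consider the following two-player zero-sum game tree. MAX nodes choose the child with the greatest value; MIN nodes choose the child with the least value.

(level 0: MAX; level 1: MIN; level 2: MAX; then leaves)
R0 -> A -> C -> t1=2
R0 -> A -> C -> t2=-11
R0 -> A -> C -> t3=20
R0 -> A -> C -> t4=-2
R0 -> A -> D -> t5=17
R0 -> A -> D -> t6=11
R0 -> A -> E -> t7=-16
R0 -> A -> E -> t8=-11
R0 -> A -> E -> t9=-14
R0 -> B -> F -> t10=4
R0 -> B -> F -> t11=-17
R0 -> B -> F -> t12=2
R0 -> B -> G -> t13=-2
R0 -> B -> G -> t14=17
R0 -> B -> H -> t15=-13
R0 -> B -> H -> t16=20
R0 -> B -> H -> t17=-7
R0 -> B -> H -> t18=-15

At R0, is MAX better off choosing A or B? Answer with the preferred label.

B

C (MAX): max(2, -11, 20, -2) = 20
D (MAX): max(17, 11) = 17
E (MAX): max(-16, -11, -14) = -11
A (MIN): min(20, 17, -11) = -11
F (MAX): max(4, -17, 2) = 4
G (MAX): max(-2, 17) = 17
H (MAX): max(-13, 20, -7, -15) = 20
B (MIN): min(4, 17, 20) = 4
MAX prefers the higher value; A=-11, B=4. B is better since 4 > -11.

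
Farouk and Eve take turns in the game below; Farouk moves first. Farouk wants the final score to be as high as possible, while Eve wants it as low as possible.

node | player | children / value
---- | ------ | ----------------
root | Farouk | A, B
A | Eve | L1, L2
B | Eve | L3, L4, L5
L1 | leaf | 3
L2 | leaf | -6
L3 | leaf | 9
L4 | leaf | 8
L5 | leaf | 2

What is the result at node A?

-6

A (Eve): min(3, -6) = -6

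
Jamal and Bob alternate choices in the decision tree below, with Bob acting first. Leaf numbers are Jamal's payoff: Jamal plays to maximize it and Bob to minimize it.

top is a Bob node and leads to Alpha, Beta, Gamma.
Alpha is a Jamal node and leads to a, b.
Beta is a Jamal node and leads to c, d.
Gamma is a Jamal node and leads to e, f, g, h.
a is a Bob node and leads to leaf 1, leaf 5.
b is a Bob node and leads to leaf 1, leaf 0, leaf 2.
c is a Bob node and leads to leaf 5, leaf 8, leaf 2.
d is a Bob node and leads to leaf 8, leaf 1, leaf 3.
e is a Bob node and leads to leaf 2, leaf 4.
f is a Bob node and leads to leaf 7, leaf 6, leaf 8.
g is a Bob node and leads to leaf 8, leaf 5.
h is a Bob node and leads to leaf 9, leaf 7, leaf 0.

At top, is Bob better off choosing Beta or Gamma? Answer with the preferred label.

Beta

c (Bob): min(5, 8, 2) = 2
d (Bob): min(8, 1, 3) = 1
Beta (Jamal): max(2, 1) = 2
e (Bob): min(2, 4) = 2
f (Bob): min(7, 6, 8) = 6
g (Bob): min(8, 5) = 5
h (Bob): min(9, 7, 0) = 0
Gamma (Jamal): max(2, 6, 5, 0) = 6
Bob prefers the lower value; Beta=2, Gamma=6. Beta is better since 2 < 6.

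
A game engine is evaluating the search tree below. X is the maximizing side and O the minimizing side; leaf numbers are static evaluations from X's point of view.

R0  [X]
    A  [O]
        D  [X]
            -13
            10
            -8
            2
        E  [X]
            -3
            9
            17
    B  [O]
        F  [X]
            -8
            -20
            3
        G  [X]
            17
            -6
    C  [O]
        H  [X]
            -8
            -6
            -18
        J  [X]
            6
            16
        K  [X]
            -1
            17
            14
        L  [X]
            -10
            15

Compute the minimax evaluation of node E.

E (X): max(-3, 9, 17) = 17

17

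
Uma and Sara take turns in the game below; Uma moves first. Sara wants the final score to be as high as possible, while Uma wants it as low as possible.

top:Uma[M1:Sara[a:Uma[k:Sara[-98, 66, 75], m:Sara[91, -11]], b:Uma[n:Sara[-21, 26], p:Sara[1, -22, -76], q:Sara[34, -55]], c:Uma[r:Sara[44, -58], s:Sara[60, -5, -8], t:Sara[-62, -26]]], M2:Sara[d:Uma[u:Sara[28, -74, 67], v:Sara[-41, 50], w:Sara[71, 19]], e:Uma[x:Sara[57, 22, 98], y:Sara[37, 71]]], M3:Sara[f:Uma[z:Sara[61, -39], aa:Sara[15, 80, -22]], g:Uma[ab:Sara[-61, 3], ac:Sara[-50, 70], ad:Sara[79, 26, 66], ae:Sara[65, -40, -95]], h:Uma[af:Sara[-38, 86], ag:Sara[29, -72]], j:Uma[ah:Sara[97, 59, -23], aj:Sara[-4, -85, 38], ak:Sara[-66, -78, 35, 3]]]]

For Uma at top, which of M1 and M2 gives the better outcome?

M2

k (Sara): max(-98, 66, 75) = 75
m (Sara): max(91, -11) = 91
a (Uma): min(75, 91) = 75
n (Sara): max(-21, 26) = 26
p (Sara): max(1, -22, -76) = 1
q (Sara): max(34, -55) = 34
b (Uma): min(26, 1, 34) = 1
r (Sara): max(44, -58) = 44
s (Sara): max(60, -5, -8) = 60
t (Sara): max(-62, -26) = -26
c (Uma): min(44, 60, -26) = -26
M1 (Sara): max(75, 1, -26) = 75
u (Sara): max(28, -74, 67) = 67
v (Sara): max(-41, 50) = 50
w (Sara): max(71, 19) = 71
d (Uma): min(67, 50, 71) = 50
x (Sara): max(57, 22, 98) = 98
y (Sara): max(37, 71) = 71
e (Uma): min(98, 71) = 71
M2 (Sara): max(50, 71) = 71
Uma prefers the lower value; M1=75, M2=71. M2 is better since 71 < 75.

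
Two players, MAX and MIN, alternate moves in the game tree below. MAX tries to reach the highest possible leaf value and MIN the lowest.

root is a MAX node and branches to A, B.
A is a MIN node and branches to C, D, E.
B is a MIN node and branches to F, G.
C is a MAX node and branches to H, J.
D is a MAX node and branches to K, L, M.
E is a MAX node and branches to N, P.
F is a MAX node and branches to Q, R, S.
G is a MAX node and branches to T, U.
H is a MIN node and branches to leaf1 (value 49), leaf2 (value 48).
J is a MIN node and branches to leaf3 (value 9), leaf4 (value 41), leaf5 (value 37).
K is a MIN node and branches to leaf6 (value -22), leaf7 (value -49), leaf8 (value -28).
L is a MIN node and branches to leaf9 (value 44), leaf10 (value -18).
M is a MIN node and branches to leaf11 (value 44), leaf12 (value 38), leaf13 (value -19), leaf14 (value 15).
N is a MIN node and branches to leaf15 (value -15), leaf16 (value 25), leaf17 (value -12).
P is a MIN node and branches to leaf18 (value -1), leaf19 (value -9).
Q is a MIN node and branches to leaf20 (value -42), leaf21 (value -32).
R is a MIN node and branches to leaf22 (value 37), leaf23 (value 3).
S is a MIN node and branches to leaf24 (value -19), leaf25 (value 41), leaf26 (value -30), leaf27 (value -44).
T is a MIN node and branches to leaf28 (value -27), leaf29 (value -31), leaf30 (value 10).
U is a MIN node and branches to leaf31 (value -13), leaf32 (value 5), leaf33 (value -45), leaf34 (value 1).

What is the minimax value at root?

-18

H (MIN): min(49, 48) = 48
J (MIN): min(9, 41, 37) = 9
C (MAX): max(48, 9) = 48
K (MIN): min(-22, -49, -28) = -49
L (MIN): min(44, -18) = -18
M (MIN): min(44, 38, -19, 15) = -19
D (MAX): max(-49, -18, -19) = -18
N (MIN): min(-15, 25, -12) = -15
P (MIN): min(-1, -9) = -9
E (MAX): max(-15, -9) = -9
A (MIN): min(48, -18, -9) = -18
Q (MIN): min(-42, -32) = -42
R (MIN): min(37, 3) = 3
S (MIN): min(-19, 41, -30, -44) = -44
F (MAX): max(-42, 3, -44) = 3
T (MIN): min(-27, -31, 10) = -31
U (MIN): min(-13, 5, -45, 1) = -45
G (MAX): max(-31, -45) = -31
B (MIN): min(3, -31) = -31
root (MAX): max(-18, -31) = -18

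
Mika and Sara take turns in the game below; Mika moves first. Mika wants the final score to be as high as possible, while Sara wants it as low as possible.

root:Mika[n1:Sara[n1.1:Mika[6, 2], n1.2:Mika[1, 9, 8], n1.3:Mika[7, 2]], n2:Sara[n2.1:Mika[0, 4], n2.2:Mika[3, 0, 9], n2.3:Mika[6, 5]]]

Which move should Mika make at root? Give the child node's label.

n1.1 (Mika): max(6, 2) = 6
n1.2 (Mika): max(1, 9, 8) = 9
n1.3 (Mika): max(7, 2) = 7
n1 (Sara): min(6, 9, 7) = 6
n2.1 (Mika): max(0, 4) = 4
n2.2 (Mika): max(3, 0, 9) = 9
n2.3 (Mika): max(6, 5) = 6
n2 (Sara): min(4, 9, 6) = 4
root (Mika): max(6, 4) = 6
Mika at root wants the highest of {n1=6, n2=4}, so chooses n1.

n1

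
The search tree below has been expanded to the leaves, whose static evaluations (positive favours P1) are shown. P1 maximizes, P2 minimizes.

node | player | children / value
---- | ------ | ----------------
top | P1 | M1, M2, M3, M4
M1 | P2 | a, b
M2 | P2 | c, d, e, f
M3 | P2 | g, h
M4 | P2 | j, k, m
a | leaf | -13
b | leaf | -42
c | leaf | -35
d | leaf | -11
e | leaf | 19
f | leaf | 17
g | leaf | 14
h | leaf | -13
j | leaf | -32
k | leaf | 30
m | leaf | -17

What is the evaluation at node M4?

-32

M4 (P2): min(-32, 30, -17) = -32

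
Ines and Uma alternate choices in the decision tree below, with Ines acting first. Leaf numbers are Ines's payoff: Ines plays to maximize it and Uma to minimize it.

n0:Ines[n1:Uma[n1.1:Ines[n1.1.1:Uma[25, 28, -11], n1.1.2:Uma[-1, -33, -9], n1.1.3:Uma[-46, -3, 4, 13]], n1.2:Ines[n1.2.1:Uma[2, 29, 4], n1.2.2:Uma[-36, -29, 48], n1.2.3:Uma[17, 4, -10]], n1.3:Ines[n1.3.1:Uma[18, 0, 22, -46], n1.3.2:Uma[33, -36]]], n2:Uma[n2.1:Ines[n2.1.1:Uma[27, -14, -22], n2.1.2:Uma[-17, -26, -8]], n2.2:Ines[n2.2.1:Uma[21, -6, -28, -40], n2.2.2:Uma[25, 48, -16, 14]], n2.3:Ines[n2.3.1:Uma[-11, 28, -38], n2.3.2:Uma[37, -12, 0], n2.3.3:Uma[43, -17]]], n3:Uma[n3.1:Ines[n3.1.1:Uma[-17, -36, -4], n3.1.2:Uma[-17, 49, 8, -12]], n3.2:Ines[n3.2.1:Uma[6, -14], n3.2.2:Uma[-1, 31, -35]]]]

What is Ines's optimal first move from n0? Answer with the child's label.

n3

n1.1.1 (Uma): min(25, 28, -11) = -11
n1.1.2 (Uma): min(-1, -33, -9) = -33
n1.1.3 (Uma): min(-46, -3, 4, 13) = -46
n1.1 (Ines): max(-11, -33, -46) = -11
n1.2.1 (Uma): min(2, 29, 4) = 2
n1.2.2 (Uma): min(-36, -29, 48) = -36
n1.2.3 (Uma): min(17, 4, -10) = -10
n1.2 (Ines): max(2, -36, -10) = 2
n1.3.1 (Uma): min(18, 0, 22, -46) = -46
n1.3.2 (Uma): min(33, -36) = -36
n1.3 (Ines): max(-46, -36) = -36
n1 (Uma): min(-11, 2, -36) = -36
n2.1.1 (Uma): min(27, -14, -22) = -22
n2.1.2 (Uma): min(-17, -26, -8) = -26
n2.1 (Ines): max(-22, -26) = -22
n2.2.1 (Uma): min(21, -6, -28, -40) = -40
n2.2.2 (Uma): min(25, 48, -16, 14) = -16
n2.2 (Ines): max(-40, -16) = -16
n2.3.1 (Uma): min(-11, 28, -38) = -38
n2.3.2 (Uma): min(37, -12, 0) = -12
n2.3.3 (Uma): min(43, -17) = -17
n2.3 (Ines): max(-38, -12, -17) = -12
n2 (Uma): min(-22, -16, -12) = -22
n3.1.1 (Uma): min(-17, -36, -4) = -36
n3.1.2 (Uma): min(-17, 49, 8, -12) = -17
n3.1 (Ines): max(-36, -17) = -17
n3.2.1 (Uma): min(6, -14) = -14
n3.2.2 (Uma): min(-1, 31, -35) = -35
n3.2 (Ines): max(-14, -35) = -14
n3 (Uma): min(-17, -14) = -17
n0 (Ines): max(-36, -22, -17) = -17
Ines at n0 wants the highest of {n1=-36, n2=-22, n3=-17}, so chooses n3.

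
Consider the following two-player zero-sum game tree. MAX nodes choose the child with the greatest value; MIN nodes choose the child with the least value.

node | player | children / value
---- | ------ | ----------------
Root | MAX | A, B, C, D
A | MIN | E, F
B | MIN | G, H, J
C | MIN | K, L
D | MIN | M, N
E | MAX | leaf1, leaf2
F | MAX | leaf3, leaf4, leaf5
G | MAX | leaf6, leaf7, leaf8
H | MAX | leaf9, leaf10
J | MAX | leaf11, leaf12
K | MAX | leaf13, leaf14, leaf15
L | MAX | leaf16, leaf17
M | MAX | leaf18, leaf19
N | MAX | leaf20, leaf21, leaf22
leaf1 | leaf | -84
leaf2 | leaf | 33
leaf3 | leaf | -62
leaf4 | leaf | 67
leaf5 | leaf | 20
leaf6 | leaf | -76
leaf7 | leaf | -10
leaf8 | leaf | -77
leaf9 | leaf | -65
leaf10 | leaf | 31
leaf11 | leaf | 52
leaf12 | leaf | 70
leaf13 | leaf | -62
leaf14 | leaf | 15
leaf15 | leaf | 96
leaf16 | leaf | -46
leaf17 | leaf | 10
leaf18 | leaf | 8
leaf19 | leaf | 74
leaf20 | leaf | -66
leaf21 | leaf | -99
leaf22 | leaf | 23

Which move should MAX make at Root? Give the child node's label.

A

E (MAX): max(-84, 33) = 33
F (MAX): max(-62, 67, 20) = 67
A (MIN): min(33, 67) = 33
G (MAX): max(-76, -10, -77) = -10
H (MAX): max(-65, 31) = 31
J (MAX): max(52, 70) = 70
B (MIN): min(-10, 31, 70) = -10
K (MAX): max(-62, 15, 96) = 96
L (MAX): max(-46, 10) = 10
C (MIN): min(96, 10) = 10
M (MAX): max(8, 74) = 74
N (MAX): max(-66, -99, 23) = 23
D (MIN): min(74, 23) = 23
Root (MAX): max(33, -10, 10, 23) = 33
MAX at Root wants the highest of {A=33, B=-10, C=10, D=23}, so chooses A.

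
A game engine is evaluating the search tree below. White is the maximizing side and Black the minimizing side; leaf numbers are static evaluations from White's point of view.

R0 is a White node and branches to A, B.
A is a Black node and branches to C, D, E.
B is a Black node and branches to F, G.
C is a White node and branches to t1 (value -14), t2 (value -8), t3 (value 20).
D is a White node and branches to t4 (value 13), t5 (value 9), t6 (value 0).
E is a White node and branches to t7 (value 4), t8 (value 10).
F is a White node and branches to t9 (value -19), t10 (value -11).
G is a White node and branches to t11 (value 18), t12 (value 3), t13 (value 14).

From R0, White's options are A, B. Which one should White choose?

A

C (White): max(-14, -8, 20) = 20
D (White): max(13, 9, 0) = 13
E (White): max(4, 10) = 10
A (Black): min(20, 13, 10) = 10
F (White): max(-19, -11) = -11
G (White): max(18, 3, 14) = 18
B (Black): min(-11, 18) = -11
R0 (White): max(10, -11) = 10
White at R0 wants the highest of {A=10, B=-11}, so chooses A.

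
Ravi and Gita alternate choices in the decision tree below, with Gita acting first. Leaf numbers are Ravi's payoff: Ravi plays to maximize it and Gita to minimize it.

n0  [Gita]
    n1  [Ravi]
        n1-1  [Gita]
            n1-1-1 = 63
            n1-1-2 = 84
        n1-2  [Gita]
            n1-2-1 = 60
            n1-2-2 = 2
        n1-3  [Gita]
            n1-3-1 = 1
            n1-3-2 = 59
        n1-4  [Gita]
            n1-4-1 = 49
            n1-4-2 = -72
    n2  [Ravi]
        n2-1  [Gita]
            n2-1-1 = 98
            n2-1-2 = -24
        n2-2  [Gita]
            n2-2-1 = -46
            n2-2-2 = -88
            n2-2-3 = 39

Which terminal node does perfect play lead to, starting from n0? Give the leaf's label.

n1-1 (Gita): min(63, 84) = 63
n1-2 (Gita): min(60, 2) = 2
n1-3 (Gita): min(1, 59) = 1
n1-4 (Gita): min(49, -72) = -72
n1 (Ravi): max(63, 2, 1, -72) = 63
n2-1 (Gita): min(98, -24) = -24
n2-2 (Gita): min(-46, -88, 39) = -88
n2 (Ravi): max(-24, -88) = -24
n0 (Gita): min(63, -24) = -24
At n0, Gita picks n2 (lowest: -24).
At n2, Ravi picks n2-1 (highest: -24).
At n2-1, Gita picks n2-1-2 (lowest: -24).
Terminal value -24.

n2-1-2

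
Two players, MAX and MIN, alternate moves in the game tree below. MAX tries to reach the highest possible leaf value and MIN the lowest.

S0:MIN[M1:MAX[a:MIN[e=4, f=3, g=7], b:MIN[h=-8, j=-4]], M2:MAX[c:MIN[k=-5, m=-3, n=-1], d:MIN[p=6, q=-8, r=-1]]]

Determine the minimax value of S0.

-5

a (MIN): min(4, 3, 7) = 3
b (MIN): min(-8, -4) = -8
M1 (MAX): max(3, -8) = 3
c (MIN): min(-5, -3, -1) = -5
d (MIN): min(6, -8, -1) = -8
M2 (MAX): max(-5, -8) = -5
S0 (MIN): min(3, -5) = -5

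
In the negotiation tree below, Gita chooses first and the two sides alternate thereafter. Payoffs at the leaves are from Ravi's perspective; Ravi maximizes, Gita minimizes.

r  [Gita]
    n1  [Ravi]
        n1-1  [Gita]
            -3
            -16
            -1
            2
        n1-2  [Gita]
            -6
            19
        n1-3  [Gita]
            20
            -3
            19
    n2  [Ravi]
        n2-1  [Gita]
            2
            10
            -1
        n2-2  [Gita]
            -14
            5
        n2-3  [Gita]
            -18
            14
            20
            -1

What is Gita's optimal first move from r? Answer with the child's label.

n1

n1-1 (Gita): min(-3, -16, -1, 2) = -16
n1-2 (Gita): min(-6, 19) = -6
n1-3 (Gita): min(20, -3, 19) = -3
n1 (Ravi): max(-16, -6, -3) = -3
n2-1 (Gita): min(2, 10, -1) = -1
n2-2 (Gita): min(-14, 5) = -14
n2-3 (Gita): min(-18, 14, 20, -1) = -18
n2 (Ravi): max(-1, -14, -18) = -1
r (Gita): min(-3, -1) = -3
Gita at r wants the lowest of {n1=-3, n2=-1}, so chooses n1.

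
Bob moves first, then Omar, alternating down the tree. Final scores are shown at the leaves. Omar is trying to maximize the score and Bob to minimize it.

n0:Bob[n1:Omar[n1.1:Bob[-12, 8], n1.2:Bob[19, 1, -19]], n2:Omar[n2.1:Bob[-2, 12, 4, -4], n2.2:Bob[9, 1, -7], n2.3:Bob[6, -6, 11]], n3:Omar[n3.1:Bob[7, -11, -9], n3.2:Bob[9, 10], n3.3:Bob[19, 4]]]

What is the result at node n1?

n1.1 (Bob): min(-12, 8) = -12
n1.2 (Bob): min(19, 1, -19) = -19
n1 (Omar): max(-12, -19) = -12

-12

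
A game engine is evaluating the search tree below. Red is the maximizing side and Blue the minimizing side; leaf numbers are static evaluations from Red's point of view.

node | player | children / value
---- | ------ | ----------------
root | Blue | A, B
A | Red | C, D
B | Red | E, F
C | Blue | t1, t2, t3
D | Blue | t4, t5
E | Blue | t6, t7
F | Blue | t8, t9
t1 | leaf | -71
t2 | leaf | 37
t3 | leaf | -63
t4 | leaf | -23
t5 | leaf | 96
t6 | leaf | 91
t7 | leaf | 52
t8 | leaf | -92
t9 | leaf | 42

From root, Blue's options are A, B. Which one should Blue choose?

C (Blue): min(-71, 37, -63) = -71
D (Blue): min(-23, 96) = -23
A (Red): max(-71, -23) = -23
E (Blue): min(91, 52) = 52
F (Blue): min(-92, 42) = -92
B (Red): max(52, -92) = 52
root (Blue): min(-23, 52) = -23
Blue at root wants the lowest of {A=-23, B=52}, so chooses A.

A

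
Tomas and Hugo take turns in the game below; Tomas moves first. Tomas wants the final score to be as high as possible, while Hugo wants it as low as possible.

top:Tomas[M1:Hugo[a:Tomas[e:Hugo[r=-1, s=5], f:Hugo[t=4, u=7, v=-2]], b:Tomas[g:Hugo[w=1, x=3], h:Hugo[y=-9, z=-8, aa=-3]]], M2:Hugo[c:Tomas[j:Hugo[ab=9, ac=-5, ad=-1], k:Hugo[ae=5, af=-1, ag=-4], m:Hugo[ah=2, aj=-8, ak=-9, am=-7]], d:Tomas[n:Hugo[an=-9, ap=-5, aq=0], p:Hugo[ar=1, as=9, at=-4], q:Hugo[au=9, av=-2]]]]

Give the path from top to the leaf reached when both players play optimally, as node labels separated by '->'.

e (Hugo): min(-1, 5) = -1
f (Hugo): min(4, 7, -2) = -2
a (Tomas): max(-1, -2) = -1
g (Hugo): min(1, 3) = 1
h (Hugo): min(-9, -8, -3) = -9
b (Tomas): max(1, -9) = 1
M1 (Hugo): min(-1, 1) = -1
j (Hugo): min(9, -5, -1) = -5
k (Hugo): min(5, -1, -4) = -4
m (Hugo): min(2, -8, -9, -7) = -9
c (Tomas): max(-5, -4, -9) = -4
n (Hugo): min(-9, -5, 0) = -9
p (Hugo): min(1, 9, -4) = -4
q (Hugo): min(9, -2) = -2
d (Tomas): max(-9, -4, -2) = -2
M2 (Hugo): min(-4, -2) = -4
top (Tomas): max(-1, -4) = -1
At top, Tomas picks M1 (highest: -1).
At M1, Hugo picks a (lowest: -1).
At a, Tomas picks e (highest: -1).
At e, Hugo picks r (lowest: -1).
Terminal value -1.

top -> M1 -> a -> e -> r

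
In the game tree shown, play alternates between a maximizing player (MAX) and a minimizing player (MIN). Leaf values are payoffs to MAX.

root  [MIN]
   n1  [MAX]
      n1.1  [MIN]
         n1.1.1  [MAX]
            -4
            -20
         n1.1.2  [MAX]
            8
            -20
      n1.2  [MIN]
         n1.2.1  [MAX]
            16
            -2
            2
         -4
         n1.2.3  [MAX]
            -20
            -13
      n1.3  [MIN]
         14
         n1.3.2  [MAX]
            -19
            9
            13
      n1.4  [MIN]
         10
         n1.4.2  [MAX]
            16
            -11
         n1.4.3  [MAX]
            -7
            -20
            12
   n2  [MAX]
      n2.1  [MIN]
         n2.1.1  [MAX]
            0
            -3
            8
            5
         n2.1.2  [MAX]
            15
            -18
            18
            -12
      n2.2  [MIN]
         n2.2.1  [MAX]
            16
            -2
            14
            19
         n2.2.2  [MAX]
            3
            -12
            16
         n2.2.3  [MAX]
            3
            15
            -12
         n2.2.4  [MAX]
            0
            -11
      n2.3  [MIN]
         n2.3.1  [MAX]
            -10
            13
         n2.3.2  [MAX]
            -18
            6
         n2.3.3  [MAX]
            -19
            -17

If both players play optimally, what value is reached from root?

n1.1.1 (MAX): max(-4, -20) = -4
n1.1.2 (MAX): max(8, -20) = 8
n1.1 (MIN): min(-4, 8) = -4
n1.2.1 (MAX): max(16, -2, 2) = 16
n1.2.3 (MAX): max(-20, -13) = -13
n1.2 (MIN): min(16, -4, -13) = -13
n1.3.2 (MAX): max(-19, 9, 13) = 13
n1.3 (MIN): min(14, 13) = 13
n1.4.2 (MAX): max(16, -11) = 16
n1.4.3 (MAX): max(-7, -20, 12) = 12
n1.4 (MIN): min(10, 16, 12) = 10
n1 (MAX): max(-4, -13, 13, 10) = 13
n2.1.1 (MAX): max(0, -3, 8, 5) = 8
n2.1.2 (MAX): max(15, -18, 18, -12) = 18
n2.1 (MIN): min(8, 18) = 8
n2.2.1 (MAX): max(16, -2, 14, 19) = 19
n2.2.2 (MAX): max(3, -12, 16) = 16
n2.2.3 (MAX): max(3, 15, -12) = 15
n2.2.4 (MAX): max(0, -11) = 0
n2.2 (MIN): min(19, 16, 15, 0) = 0
n2.3.1 (MAX): max(-10, 13) = 13
n2.3.2 (MAX): max(-18, 6) = 6
n2.3.3 (MAX): max(-19, -17) = -17
n2.3 (MIN): min(13, 6, -17) = -17
n2 (MAX): max(8, 0, -17) = 8
root (MIN): min(13, 8) = 8

8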